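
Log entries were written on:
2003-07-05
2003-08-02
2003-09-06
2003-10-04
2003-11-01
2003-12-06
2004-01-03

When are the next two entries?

Gaps: 28, 35, 28, 28, 35, 28 days — a mix of 28 and 35. Every date is a Saturday.
Each is the 1st Saturday of its month.
February 2004 — 1st Saturday is 2004-02-07.
1st Saturday of March 2004: 2004-03-06.

2004-02-07, 2004-03-06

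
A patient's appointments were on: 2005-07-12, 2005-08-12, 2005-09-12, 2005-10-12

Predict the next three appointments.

The day-of-month is always 12 (31, 31, 30 days between events).
So this recurs on the 12th of each month.
Next: November 2005 → 2005-11-12.
Next: December 2005 → 2005-12-12.
Next: January 2006 → 2006-01-12.

2005-11-12, 2005-12-12, 2006-01-12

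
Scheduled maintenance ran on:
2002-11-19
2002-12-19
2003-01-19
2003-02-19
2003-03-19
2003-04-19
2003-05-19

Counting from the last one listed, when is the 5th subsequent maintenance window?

Each date is the 19th; the gaps (30, 31, 31, 28, 31, 30) track the month lengths.
The rule is the 19th of each month.
June 2003: 2003-06-19.
July 2003: 2003-07-19.
Next: August 2003 → 2003-08-19.
September 2003: 2003-09-19.
Next: October 2003 → 2003-10-19.

2003-10-19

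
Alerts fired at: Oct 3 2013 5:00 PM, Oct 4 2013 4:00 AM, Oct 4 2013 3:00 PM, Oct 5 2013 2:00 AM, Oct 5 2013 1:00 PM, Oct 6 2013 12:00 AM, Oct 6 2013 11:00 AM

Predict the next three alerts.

Gaps: 11, 11, 11, 11, 11, 11 hours — each event is 11 hours after the previous one.
Oct 6 2013 11:00 AM + 11 h = Oct 6 2013 10:00 PM.
Oct 6 2013 10:00 PM + 11 h = Oct 7 2013 9:00 AM.
Oct 7 2013 9:00 AM + 11 h = Oct 7 2013 8:00 PM.

Oct 6 2013 10:00 PM, Oct 7 2013 9:00 AM, Oct 7 2013 8:00 PM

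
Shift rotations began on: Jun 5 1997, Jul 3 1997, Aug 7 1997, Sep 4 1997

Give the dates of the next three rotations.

Oct 2 1997, Nov 6 1997, Dec 4 1997

These are Thursdays at 28- or 35-day spacing (28, 35, 28).
The pattern: 1st Thursday of the month.
1st Thursday of October 1997: Oct 2 1997.
November 1997 — 1st Thursday is Nov 6 1997.
December 1997 — 1st Thursday is Dec 4 1997.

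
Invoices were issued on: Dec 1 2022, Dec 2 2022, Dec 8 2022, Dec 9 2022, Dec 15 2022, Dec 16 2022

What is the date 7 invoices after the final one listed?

Jan 12 2023

Every event lands on a Thursday or Friday (gaps cycle 1, 6, 1, 6, 1).
So the schedule is: every Thursday and Friday.
The following Thursday is Dec 22 2022.
The following Friday is Dec 23 2022.
Next Thursday: Dec 29 2022.
The following Friday is Dec 30 2022.
Next Thursday: Jan 5 2023.
Next Friday: Jan 6 2023.
Next Thursday: Jan 12 2023.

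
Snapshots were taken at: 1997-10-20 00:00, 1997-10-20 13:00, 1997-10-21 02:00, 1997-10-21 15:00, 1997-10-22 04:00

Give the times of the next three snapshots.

1997-10-22 17:00, 1997-10-23 06:00, 1997-10-23 19:00

Gaps: 13, 13, 13, 13 hours — each event is 13 hours after the previous one.
1997-10-22 04:00 + 13 h = 1997-10-22 17:00.
1997-10-22 17:00 + 13 h = 1997-10-23 06:00.
1997-10-23 06:00 + 13 h = 1997-10-23 19:00.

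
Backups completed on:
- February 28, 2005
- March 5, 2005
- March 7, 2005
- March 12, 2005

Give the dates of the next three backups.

March 14, 2005; March 19, 2005; March 21, 2005

Gaps: 5, 2, 5 days — not constant, but cyclic with period 2.
The events fall on every Monday and Saturday.
Next Monday: March 14, 2005.
The following Saturday is March 19, 2005.
The following Monday is March 21, 2005.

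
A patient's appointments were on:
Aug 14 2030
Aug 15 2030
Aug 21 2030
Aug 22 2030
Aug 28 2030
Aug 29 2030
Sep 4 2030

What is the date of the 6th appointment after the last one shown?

Sep 25 2030

The gap pattern 1, 6, 1, 6, 1, 6 repeats every 2 events.
These are the Wednesdays and Thursdays of each week.
The following Thursday is Sep 5 2030.
Next Wednesday: Sep 11 2030.
The following Thursday is Sep 12 2030.
Next Wednesday: Sep 18 2030.
Next Thursday: Sep 19 2030.
The following Wednesday is Sep 25 2030.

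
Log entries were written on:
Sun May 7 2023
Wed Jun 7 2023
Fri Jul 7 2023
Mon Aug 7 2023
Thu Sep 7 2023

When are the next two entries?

Sat Oct 7 2023, Tue Nov 7 2023

Gaps: 31, 30, 31, 31 days — not constant. Every event is on the 7th of the month.
Pattern: the 7th of each month.
Next: October 2023 → Sat Oct 7 2023.
Next: November 2023 → Tue Nov 7 2023.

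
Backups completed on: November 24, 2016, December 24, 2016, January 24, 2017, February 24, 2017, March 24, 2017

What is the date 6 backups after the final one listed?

Gaps: 30, 31, 31, 28 days — not constant. Every event is on the 24th of the month.
Pattern: the 24th of each month.
Next: April 2017 → April 24, 2017.
Next: May 2017 → May 24, 2017.
Next: June 2017 → June 24, 2017.
July 2017: July 24, 2017.
August 2017: August 24, 2017.
September 2017: September 24, 2017.

September 24, 2017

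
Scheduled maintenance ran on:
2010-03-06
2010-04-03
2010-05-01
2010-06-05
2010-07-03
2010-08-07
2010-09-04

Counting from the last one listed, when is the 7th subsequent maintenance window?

Gaps: 28, 28, 35, 28, 35, 28 days — a mix of 28 and 35. Every date is a Saturday.
Each is the 1st Saturday of its month.
1st Saturday of October 2010: 2010-10-02.
November 2010 — 1st Saturday is 2010-11-06.
December 2010 — 1st Saturday is 2010-12-04.
January 2011 — 1st Saturday is 2011-01-01.
February 2011 — 1st Saturday is 2011-02-05.
March 2011 — 1st Saturday is 2011-03-05.
April 2011 — 1st Saturday is 2011-04-02.

2011-04-02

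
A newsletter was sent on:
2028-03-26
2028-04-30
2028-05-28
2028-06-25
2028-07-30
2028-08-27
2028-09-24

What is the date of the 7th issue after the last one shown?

2029-04-29

Every date is a Sunday; gaps 35, 28, 28, 35, 28, 28 days.
Each is the last Sunday of its month (at least one falls on the 29th or later, ruling out '4th Sunday').
Last Sunday of October 2028: 2028-10-29.
November 2028 ends with Sunday 2028-11-26.
Last Sunday of December 2028: 2028-12-31.
January 2029 ends with Sunday 2029-01-28.
February 2029 ends with Sunday 2029-02-25.
March 2029 ends with Sunday 2029-03-25.
Last Sunday of April 2029: 2029-04-29.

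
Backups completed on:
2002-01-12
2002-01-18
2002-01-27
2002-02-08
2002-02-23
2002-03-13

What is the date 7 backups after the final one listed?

The spacing grows by 3 each time: 6, 9, 12, 15, 18 days.
Next gap: 21 days. 2002-03-13 + 21 days = 2002-04-03.
Next gap: 24 days. 2002-04-03 + 24 days = 2002-04-27.
Next gap: 27 days. 2002-04-27 + 27 days = 2002-05-24.
Next gap: 30 days. 2002-05-24 + 30 days = 2002-06-23.
Next gap: 33 days. 2002-06-23 + 33 days = 2002-07-26.
Next gap: 36 days. 2002-07-26 + 36 days = 2002-08-31.
Next gap: 39 days. 2002-08-31 + 39 days = 2002-10-09.

2002-10-09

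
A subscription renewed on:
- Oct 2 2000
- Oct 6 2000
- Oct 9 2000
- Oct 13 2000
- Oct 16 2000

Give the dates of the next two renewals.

Oct 20 2000, Oct 23 2000

The gap pattern 4, 3, 4, 3 repeats every 2 events.
These are the Mondays and Fridays of each week.
Next Friday: Oct 20 2000.
The following Monday is Oct 23 2000.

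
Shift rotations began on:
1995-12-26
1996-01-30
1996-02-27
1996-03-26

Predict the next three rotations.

These are Tuesdays with 35, 28, 28-day gaps.
Each is the final Tuesday of its month — 1996-01-30 is past the 28th, so '4th Tuesday' doesn't fit.
Last Tuesday of April 1996: 1996-04-30.
Last Tuesday of May 1996: 1996-05-28.
Last Tuesday of June 1996: 1996-06-25.

1996-04-30, 1996-05-28, 1996-06-25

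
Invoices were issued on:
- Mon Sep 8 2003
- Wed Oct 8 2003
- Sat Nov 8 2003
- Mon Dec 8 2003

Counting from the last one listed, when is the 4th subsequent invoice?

Thu Apr 8 2004

The day-of-month is always 8 (30, 31, 30 days between events).
So this recurs on the 8th of each month.
January 2004: Thu Jan 8 2004.
Next: February 2004 → Sun Feb 8 2004.
Next: March 2004 → Mon Mar 8 2004.
April 2004: Thu Apr 8 2004.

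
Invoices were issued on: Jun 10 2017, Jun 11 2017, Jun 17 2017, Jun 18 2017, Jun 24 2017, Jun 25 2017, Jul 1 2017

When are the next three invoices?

Jul 2 2017, Jul 8 2017, Jul 9 2017

Gaps: 1, 6, 1, 6, 1, 6 days — not constant, but cyclic with period 2.
The events fall on every Saturday and Sunday.
The following Sunday is Jul 2 2017.
The following Saturday is Jul 8 2017.
The following Sunday is Jul 9 2017.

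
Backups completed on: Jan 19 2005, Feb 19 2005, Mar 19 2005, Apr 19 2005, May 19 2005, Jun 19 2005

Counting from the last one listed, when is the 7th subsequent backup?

The day-of-month is always 19 (31, 28, 31, 30, 31 days between events).
So this recurs on the 19th of each month.
Next: July 2005 → Jul 19 2005.
August 2005: Aug 19 2005.
September 2005: Sep 19 2005.
October 2005: Oct 19 2005.
Next: November 2005 → Nov 19 2005.
December 2005: Dec 19 2005.
January 2006: Jan 19 2006.

Jan 19 2006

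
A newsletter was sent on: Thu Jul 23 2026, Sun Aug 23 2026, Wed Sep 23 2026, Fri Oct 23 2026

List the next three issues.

Each date is the 23rd; the gaps (31, 31, 30) track the month lengths.
The rule is the 23rd of each month.
November 2026: Mon Nov 23 2026.
Next: December 2026 → Wed Dec 23 2026.
Next: January 2027 → Sat Jan 23 2027.

Mon Nov 23 2026, Wed Dec 23 2026, Sat Jan 23 2027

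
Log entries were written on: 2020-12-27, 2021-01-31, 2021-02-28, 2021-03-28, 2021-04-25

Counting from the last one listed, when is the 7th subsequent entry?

These are Sundays with 35, 28, 28, 28-day gaps.
Each is the final Sunday of its month — 2021-01-31 is past the 28th, so '4th Sunday' doesn't fit.
May 2021 ends with Sunday 2021-05-30.
June 2021 ends with Sunday 2021-06-27.
Last Sunday of July 2021: 2021-07-25.
Last Sunday of August 2021: 2021-08-29.
September 2021 ends with Sunday 2021-09-26.
Last Sunday of October 2021: 2021-10-31.
November 2021 ends with Sunday 2021-11-28.

2021-11-28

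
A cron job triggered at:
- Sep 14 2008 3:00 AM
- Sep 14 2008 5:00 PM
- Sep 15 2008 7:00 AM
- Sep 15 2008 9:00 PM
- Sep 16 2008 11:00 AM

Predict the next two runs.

The interval is a steady 14 hours (14, 14, 14, 14).
Sep 16 2008 11:00 AM + 14 h = Sep 17 2008 1:00 AM.
Sep 17 2008 1:00 AM + 14 h = Sep 17 2008 3:00 PM.

Sep 17 2008 1:00 AM, Sep 17 2008 3:00 PM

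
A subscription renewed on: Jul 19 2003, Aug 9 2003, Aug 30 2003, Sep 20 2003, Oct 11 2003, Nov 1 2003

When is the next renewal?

The spacing is 21, 21, 21, 21, 21 days — always 21 days.
Nov 1 2003 + 21 days = Nov 22 2003.

Nov 22 2003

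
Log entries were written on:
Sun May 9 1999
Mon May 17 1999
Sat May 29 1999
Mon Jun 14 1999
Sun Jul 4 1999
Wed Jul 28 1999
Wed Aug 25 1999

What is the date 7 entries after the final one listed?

Intervals are 8, 12, 16, 20, 24, 28 days — an arithmetic progression with common difference 4.
Next gap: 32 days. Wed Aug 25 1999 + 32 days = Sun Sep 26 1999.
Next gap: 36 days. Sun Sep 26 1999 + 36 days = Mon Nov 1 1999.
Next gap: 40 days. Mon Nov 1 1999 + 40 days = Sat Dec 11 1999.
Next gap: 44 days. Sat Dec 11 1999 + 44 days = Mon Jan 24 2000.
Next gap: 48 days. Mon Jan 24 2000 + 48 days = Sun Mar 12 2000.
Next gap: 52 days. Sun Mar 12 2000 + 52 days = Wed May 3 2000.
Next gap: 56 days. Wed May 3 2000 + 56 days = Wed Jun 28 2000.

Wed Jun 28 2000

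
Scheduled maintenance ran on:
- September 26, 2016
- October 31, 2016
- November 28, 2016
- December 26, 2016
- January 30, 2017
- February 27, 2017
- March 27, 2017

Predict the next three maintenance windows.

April 24, 2017; May 29, 2017; June 26, 2017

All Mondays; the gaps (35, 28, 28, 35, 28, 28) vary with month length.
This is the last Monday of each month.
Last Monday of April 2017: April 24, 2017.
Last Monday of May 2017: May 29, 2017.
Last Monday of June 2017: June 26, 2017.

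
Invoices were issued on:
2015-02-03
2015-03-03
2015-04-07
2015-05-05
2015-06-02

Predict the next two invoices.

All dates are Tuesdays, 28, 35, 28, 28 days apart.
Specifically, the 1st Tuesday of each month.
July 2015 — 1st Tuesday is 2015-07-07.
August 2015 — 1st Tuesday is 2015-08-04.

2015-07-07, 2015-08-04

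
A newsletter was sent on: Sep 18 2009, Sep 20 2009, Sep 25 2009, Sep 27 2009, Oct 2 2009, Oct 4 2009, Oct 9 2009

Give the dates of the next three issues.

Oct 11 2009, Oct 16 2009, Oct 18 2009

Gaps: 2, 5, 2, 5, 2, 5 days — not constant, but cyclic with period 2.
The events fall on every Friday and Sunday.
Next Sunday: Oct 11 2009.
Next Friday: Oct 16 2009.
Next Sunday: Oct 18 2009.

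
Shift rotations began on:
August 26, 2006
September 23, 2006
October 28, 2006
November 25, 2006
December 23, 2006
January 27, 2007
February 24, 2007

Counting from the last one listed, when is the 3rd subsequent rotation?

May 26, 2007

Gaps: 28, 35, 28, 28, 35, 28 days — a mix of 28 and 35. Every date is a Saturday.
Each is the 4th Saturday of its month.
4th Saturday of March 2007: March 24, 2007.
April 2007 — 4th Saturday is April 28, 2007.
4th Saturday of May 2007: May 26, 2007.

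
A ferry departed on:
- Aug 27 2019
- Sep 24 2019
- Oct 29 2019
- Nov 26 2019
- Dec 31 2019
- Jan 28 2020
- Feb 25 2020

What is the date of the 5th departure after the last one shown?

Jul 28 2020

Every date is a Tuesday; gaps 28, 35, 28, 35, 28, 28 days.
Each is the last Tuesday of its month (at least one falls on the 29th or later, ruling out '4th Tuesday').
March 2020 ends with Tuesday Mar 31 2020.
Last Tuesday of April 2020: Apr 28 2020.
Last Tuesday of May 2020: May 26 2020.
Last Tuesday of June 2020: Jun 30 2020.
Last Tuesday of July 2020: Jul 28 2020.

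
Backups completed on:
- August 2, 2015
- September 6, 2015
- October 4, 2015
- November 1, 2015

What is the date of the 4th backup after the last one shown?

Gaps: 35, 28, 28 days — a mix of 28 and 35. Every date is a Sunday.
Each is the 1st Sunday of its month.
1st Sunday of December 2015: December 6, 2015.
January 2016 — 1st Sunday is January 3, 2016.
February 2016 — 1st Sunday is February 7, 2016.
1st Sunday of March 2016: March 6, 2016.

March 6, 2016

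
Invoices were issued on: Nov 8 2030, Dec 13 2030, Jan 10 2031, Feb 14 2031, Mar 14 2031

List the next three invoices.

Apr 11 2031, May 9 2031, Jun 13 2031

All dates are Fridays, 35, 28, 35, 28 days apart.
Specifically, the 2nd Friday of each month.
2nd Friday of April 2031: Apr 11 2031.
May 2031 — 2nd Friday is May 9 2031.
2nd Friday of June 2031: Jun 13 2031.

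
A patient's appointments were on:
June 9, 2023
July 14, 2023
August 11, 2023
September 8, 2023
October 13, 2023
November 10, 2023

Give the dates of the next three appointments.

December 8, 2023; January 12, 2024; February 9, 2024

Gaps: 35, 28, 28, 35, 28 days — a mix of 28 and 35. Every date is a Friday.
Each is the 2nd Friday of its month.
December 2023 — 2nd Friday is December 8, 2023.
January 2024 — 2nd Friday is January 12, 2024.
February 2024 — 2nd Friday is February 9, 2024.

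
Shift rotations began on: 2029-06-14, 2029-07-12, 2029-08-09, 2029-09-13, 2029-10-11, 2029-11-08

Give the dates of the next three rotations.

2029-12-13, 2030-01-10, 2030-02-14

Gaps: 28, 28, 35, 28, 28 days — a mix of 28 and 35. Every date is a Thursday.
Each is the 2nd Thursday of its month.
December 2029 — 2nd Thursday is 2029-12-13.
January 2030 — 2nd Thursday is 2030-01-10.
February 2030 — 2nd Thursday is 2030-02-14.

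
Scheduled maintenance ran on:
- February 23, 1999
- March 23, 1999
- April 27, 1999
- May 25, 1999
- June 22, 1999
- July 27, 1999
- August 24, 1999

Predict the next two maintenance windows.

September 28, 1999; October 26, 1999

These are Tuesdays at 28- or 35-day spacing (28, 35, 28, 28, 35, 28).
The pattern: 4th Tuesday of the month.
September 1999 — 4th Tuesday is September 28, 1999.
4th Tuesday of October 1999: October 26, 1999.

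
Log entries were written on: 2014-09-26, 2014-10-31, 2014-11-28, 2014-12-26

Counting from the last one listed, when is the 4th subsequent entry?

These are Fridays with 35, 28, 28-day gaps.
Each is the final Friday of its month — 2014-10-31 is past the 28th, so '4th Friday' doesn't fit.
January 2015 ends with Friday 2015-01-30.
February 2015 ends with Friday 2015-02-27.
March 2015 ends with Friday 2015-03-27.
April 2015 ends with Friday 2015-04-24.

2015-04-24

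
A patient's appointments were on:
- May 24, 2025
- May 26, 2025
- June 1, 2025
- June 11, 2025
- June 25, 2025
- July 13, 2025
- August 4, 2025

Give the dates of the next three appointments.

Gaps: 2, 6, 10, 14, 18, 22 days — each gap is 4 larger than the previous one.
Next gap: 26 days. August 4, 2025 + 26 days = August 30, 2025.
Next gap: 30 days. August 30, 2025 + 30 days = September 29, 2025.
Next gap: 34 days. September 29, 2025 + 34 days = November 2, 2025.

August 30, 2025; September 29, 2025; November 2, 2025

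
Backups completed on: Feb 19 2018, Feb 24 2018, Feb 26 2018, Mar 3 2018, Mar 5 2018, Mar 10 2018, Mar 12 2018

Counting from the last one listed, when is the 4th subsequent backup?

Gaps: 5, 2, 5, 2, 5, 2 days — not constant, but cyclic with period 2.
The events fall on every Monday and Saturday.
The following Saturday is Mar 17 2018.
Next Monday: Mar 19 2018.
Next Saturday: Mar 24 2018.
Next Monday: Mar 26 2018.

Mar 26 2018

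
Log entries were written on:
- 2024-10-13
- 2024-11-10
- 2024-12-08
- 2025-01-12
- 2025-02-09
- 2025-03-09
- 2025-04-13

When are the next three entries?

2025-05-11, 2025-06-08, 2025-07-13

All dates are Sundays, 28, 28, 35, 28, 28, 35 days apart.
Specifically, the 2nd Sunday of each month.
2nd Sunday of May 2025: 2025-05-11.
June 2025 — 2nd Sunday is 2025-06-08.
2nd Sunday of July 2025: 2025-07-13.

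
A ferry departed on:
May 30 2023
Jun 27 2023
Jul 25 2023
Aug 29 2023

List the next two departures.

These are Tuesdays with 28, 28, 35-day gaps.
Each is the final Tuesday of its month — May 30 2023 is past the 28th, so '4th Tuesday' doesn't fit.
September 2023 ends with Tuesday Sep 26 2023.
October 2023 ends with Tuesday Oct 31 2023.

Sep 26 2023, Oct 31 2023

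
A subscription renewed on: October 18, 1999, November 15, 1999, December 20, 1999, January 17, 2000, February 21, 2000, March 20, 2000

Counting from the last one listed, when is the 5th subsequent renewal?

These are Mondays at 28- or 35-day spacing (28, 35, 28, 35, 28).
The pattern: 3rd Monday of the month.
April 2000 — 3rd Monday is April 17, 2000.
May 2000 — 3rd Monday is May 15, 2000.
June 2000 — 3rd Monday is June 19, 2000.
3rd Monday of July 2000: July 17, 2000.
3rd Monday of August 2000: August 21, 2000.

August 21, 2000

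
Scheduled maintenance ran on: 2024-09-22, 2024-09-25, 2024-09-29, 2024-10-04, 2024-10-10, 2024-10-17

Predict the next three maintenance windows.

2024-10-25, 2024-11-03, 2024-11-13

Gaps: 3, 4, 5, 6, 7 days — each gap is 1 larger than the previous one.
Next gap: 8 days. 2024-10-17 + 8 days = 2024-10-25.
Next gap: 9 days. 2024-10-25 + 9 days = 2024-11-03.
Next gap: 10 days. 2024-11-03 + 10 days = 2024-11-13.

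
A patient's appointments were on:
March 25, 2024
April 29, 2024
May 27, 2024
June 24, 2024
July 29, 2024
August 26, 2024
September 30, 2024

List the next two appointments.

Every date is a Monday; gaps 35, 28, 28, 35, 28, 35 days.
Each is the last Monday of its month (at least one falls on the 29th or later, ruling out '4th Monday').
Last Monday of October 2024: October 28, 2024.
November 2024 ends with Monday November 25, 2024.

October 28, 2024; November 25, 2024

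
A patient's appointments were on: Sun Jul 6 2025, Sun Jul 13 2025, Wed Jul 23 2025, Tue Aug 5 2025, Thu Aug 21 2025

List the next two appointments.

Gaps: 7, 10, 13, 16 days — each gap is 3 larger than the previous one.
Next gap: 19 days. Thu Aug 21 2025 + 19 days = Tue Sep 9 2025.
Next gap: 22 days. Tue Sep 9 2025 + 22 days = Wed Oct 1 2025.

Tue Sep 9 2025, Wed Oct 1 2025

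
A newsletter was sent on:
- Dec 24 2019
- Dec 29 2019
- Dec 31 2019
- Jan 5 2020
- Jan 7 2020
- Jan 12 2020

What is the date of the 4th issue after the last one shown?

Jan 26 2020

The gap pattern 5, 2, 5, 2, 5 repeats every 2 events.
These are the Tuesdays and Sundays of each week.
The following Tuesday is Jan 14 2020.
The following Sunday is Jan 19 2020.
The following Tuesday is Jan 21 2020.
Next Sunday: Jan 26 2020.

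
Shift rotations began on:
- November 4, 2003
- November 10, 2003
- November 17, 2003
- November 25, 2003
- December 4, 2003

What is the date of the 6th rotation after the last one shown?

Gaps: 6, 7, 8, 9 days — each gap is 1 larger than the previous one.
Next gap: 10 days. December 4, 2003 + 10 days = December 14, 2003.
Next gap: 11 days. December 14, 2003 + 11 days = December 25, 2003.
Next gap: 12 days. December 25, 2003 + 12 days = January 6, 2004.
Next gap: 13 days. January 6, 2004 + 13 days = January 19, 2004.
Next gap: 14 days. January 19, 2004 + 14 days = February 2, 2004.
Next gap: 15 days. February 2, 2004 + 15 days = February 17, 2004.

February 17, 2004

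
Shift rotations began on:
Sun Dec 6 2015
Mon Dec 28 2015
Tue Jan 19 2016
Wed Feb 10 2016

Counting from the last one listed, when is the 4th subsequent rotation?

Every event comes 22 days after the last (22, 22, 22).
Wed Feb 10 2016 + 22 days = Thu Mar 3 2016.
Thu Mar 3 2016 + 22 days = Fri Mar 25 2016.
Fri Mar 25 2016 + 22 days = Sat Apr 16 2016.
Sat Apr 16 2016 + 22 days = Sun May 8 2016.

Sun May 8 2016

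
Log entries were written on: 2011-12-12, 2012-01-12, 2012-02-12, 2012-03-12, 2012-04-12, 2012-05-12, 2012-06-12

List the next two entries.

2012-07-12, 2012-08-12

Gaps: 31, 31, 29, 31, 30, 31 days — not constant. Every event is on the 12th of the month.
Pattern: the 12th of each month.
Next: July 2012 → 2012-07-12.
Next: August 2012 → 2012-08-12.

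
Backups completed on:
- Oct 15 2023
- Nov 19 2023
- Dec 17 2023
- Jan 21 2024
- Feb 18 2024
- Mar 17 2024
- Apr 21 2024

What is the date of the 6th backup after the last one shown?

Oct 20 2024

Gaps: 35, 28, 35, 28, 28, 35 days — a mix of 28 and 35. Every date is a Sunday.
Each is the 3rd Sunday of its month.
3rd Sunday of May 2024: May 19 2024.
June 2024 — 3rd Sunday is Jun 16 2024.
July 2024 — 3rd Sunday is Jul 21 2024.
3rd Sunday of August 2024: Aug 18 2024.
September 2024 — 3rd Sunday is Sep 15 2024.
3rd Sunday of October 2024: Oct 20 2024.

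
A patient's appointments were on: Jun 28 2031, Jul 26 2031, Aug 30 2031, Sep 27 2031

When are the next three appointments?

Oct 25 2031, Nov 29 2031, Dec 27 2031

All Saturdays; the gaps (28, 35, 28) vary with month length.
This is the last Saturday of each month.
October 2031 ends with Saturday Oct 25 2031.
Last Saturday of November 2031: Nov 29 2031.
Last Saturday of December 2031: Dec 27 2031.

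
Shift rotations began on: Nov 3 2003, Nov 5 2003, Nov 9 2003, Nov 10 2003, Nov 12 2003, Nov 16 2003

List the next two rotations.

Gaps: 2, 4, 1, 2, 4 days — not constant, but cyclic with period 3.
The events fall on every Monday, Wednesday and Sunday.
The following Monday is Nov 17 2003.
Next Wednesday: Nov 19 2003.

Nov 17 2003, Nov 19 2003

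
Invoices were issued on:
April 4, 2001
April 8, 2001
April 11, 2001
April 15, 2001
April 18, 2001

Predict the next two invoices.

April 22, 2001; April 25, 2001

Gaps: 4, 3, 4, 3 days — not constant, but cyclic with period 2.
The events fall on every Wednesday and Sunday.
Next Sunday: April 22, 2001.
The following Wednesday is April 25, 2001.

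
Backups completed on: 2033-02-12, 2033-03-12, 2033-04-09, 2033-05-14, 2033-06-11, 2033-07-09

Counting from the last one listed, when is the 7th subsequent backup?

2034-02-11

These are Saturdays at 28- or 35-day spacing (28, 28, 35, 28, 28).
The pattern: 2nd Saturday of the month.
August 2033 — 2nd Saturday is 2033-08-13.
September 2033 — 2nd Saturday is 2033-09-10.
2nd Saturday of October 2033: 2033-10-08.
November 2033 — 2nd Saturday is 2033-11-12.
2nd Saturday of December 2033: 2033-12-10.
January 2034 — 2nd Saturday is 2034-01-14.
2nd Saturday of February 2034: 2034-02-11.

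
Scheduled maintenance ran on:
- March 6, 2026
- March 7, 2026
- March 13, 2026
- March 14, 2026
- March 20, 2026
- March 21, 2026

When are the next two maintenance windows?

The gap pattern 1, 6, 1, 6, 1 repeats every 2 events.
These are the Fridays and Saturdays of each week.
The following Friday is March 27, 2026.
Next Saturday: March 28, 2026.

March 27, 2026; March 28, 2026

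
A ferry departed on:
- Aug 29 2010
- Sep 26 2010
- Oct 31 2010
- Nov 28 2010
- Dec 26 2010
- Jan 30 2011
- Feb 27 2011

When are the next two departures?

Mar 27 2011, Apr 24 2011

Every date is a Sunday; gaps 28, 35, 28, 28, 35, 28 days.
Each is the last Sunday of its month (at least one falls on the 29th or later, ruling out '4th Sunday').
March 2011 ends with Sunday Mar 27 2011.
Last Sunday of April 2011: Apr 24 2011.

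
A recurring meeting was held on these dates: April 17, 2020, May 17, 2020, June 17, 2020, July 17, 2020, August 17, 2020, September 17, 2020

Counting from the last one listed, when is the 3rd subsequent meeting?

Gaps: 30, 31, 30, 31, 31 days — not constant. Every event is on the 17th of the month.
Pattern: the 17th of each month.
Next: October 2020 → October 17, 2020.
November 2020: November 17, 2020.
December 2020: December 17, 2020.

December 17, 2020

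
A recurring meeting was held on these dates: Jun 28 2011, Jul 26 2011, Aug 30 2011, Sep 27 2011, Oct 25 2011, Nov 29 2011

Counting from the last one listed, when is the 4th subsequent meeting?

These are Tuesdays with 28, 35, 28, 28, 35-day gaps.
Each is the final Tuesday of its month — Aug 30 2011 is past the 28th, so '4th Tuesday' doesn't fit.
December 2011 ends with Tuesday Dec 27 2011.
Last Tuesday of January 2012: Jan 31 2012.
Last Tuesday of February 2012: Feb 28 2012.
March 2012 ends with Tuesday Mar 27 2012.

Mar 27 2012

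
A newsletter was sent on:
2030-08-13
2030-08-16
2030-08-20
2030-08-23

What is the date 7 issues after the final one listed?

Gaps: 3, 4, 3 days — not constant, but cyclic with period 2.
The events fall on every Tuesday and Friday.
The following Tuesday is 2030-08-27.
Next Friday: 2030-08-30.
The following Tuesday is 2030-09-03.
The following Friday is 2030-09-06.
Next Tuesday: 2030-09-10.
The following Friday is 2030-09-13.
The following Tuesday is 2030-09-17.

2030-09-17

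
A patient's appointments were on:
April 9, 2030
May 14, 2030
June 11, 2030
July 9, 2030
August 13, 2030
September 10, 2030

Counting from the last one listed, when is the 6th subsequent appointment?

All dates are Tuesdays, 35, 28, 28, 35, 28 days apart.
Specifically, the 2nd Tuesday of each month.
2nd Tuesday of October 2030: October 8, 2030.
November 2030 — 2nd Tuesday is November 12, 2030.
2nd Tuesday of December 2030: December 10, 2030.
2nd Tuesday of January 2031: January 14, 2031.
February 2031 — 2nd Tuesday is February 11, 2031.
March 2031 — 2nd Tuesday is March 11, 2031.

March 11, 2031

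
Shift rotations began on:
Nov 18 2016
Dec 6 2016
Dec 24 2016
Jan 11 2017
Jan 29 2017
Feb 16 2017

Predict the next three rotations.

The spacing is 18, 18, 18, 18, 18 days — always 18 days.
Feb 16 2017 + 18 days = Mar 6 2017.
Mar 6 2017 + 18 days = Mar 24 2017.
Mar 24 2017 + 18 days = Apr 11 2017.

Mar 6 2017, Mar 24 2017, Apr 11 2017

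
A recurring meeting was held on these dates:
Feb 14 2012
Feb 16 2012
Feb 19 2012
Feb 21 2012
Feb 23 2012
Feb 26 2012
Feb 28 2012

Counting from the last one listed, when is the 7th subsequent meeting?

The gap pattern 2, 3, 2, 2, 3, 2 repeats every 3 events.
These are the Tuesdays, Thursdays and Sundays of each week.
The following Thursday is Mar 1 2012.
The following Sunday is Mar 4 2012.
Next Tuesday: Mar 6 2012.
The following Thursday is Mar 8 2012.
Next Sunday: Mar 11 2012.
The following Tuesday is Mar 13 2012.
The following Thursday is Mar 15 2012.

Mar 15 2012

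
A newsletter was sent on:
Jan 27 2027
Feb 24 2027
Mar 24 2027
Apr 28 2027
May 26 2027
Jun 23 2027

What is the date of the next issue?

Jul 28 2027

All dates are Wednesdays, 28, 28, 35, 28, 28 days apart.
Specifically, the 4th Wednesday of each month.
July 2027 — 4th Wednesday is Jul 28 2027.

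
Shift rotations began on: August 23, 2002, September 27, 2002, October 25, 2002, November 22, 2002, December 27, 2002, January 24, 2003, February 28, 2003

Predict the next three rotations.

These are Fridays at 28- or 35-day spacing (35, 28, 28, 35, 28, 35).
The pattern: 4th Friday of the month.
March 2003 — 4th Friday is March 28, 2003.
4th Friday of April 2003: April 25, 2003.
4th Friday of May 2003: May 23, 2003.

March 28, 2003; April 25, 2003; May 23, 2003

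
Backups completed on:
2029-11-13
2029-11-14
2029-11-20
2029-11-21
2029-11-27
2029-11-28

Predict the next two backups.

2029-12-04, 2029-12-05

Every event lands on a Tuesday or Wednesday (gaps cycle 1, 6, 1, 6, 1).
So the schedule is: every Tuesday and Wednesday.
The following Tuesday is 2029-12-04.
The following Wednesday is 2029-12-05.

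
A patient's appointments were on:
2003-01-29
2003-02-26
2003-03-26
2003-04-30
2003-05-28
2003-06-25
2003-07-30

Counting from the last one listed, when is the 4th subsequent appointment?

2003-11-26

Every date is a Wednesday; gaps 28, 28, 35, 28, 28, 35 days.
Each is the last Wednesday of its month (at least one falls on the 29th or later, ruling out '4th Wednesday').
August 2003 ends with Wednesday 2003-08-27.
September 2003 ends with Wednesday 2003-09-24.
Last Wednesday of October 2003: 2003-10-29.
Last Wednesday of November 2003: 2003-11-26.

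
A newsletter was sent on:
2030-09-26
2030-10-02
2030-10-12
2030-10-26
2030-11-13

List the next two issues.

2030-12-05, 2030-12-31

Intervals are 6, 10, 14, 18 days — an arithmetic progression with common difference 4.
Next gap: 22 days. 2030-11-13 + 22 days = 2030-12-05.
Next gap: 26 days. 2030-12-05 + 26 days = 2030-12-31.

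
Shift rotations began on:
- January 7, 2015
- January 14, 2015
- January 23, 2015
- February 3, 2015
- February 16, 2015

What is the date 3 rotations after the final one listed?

The spacing grows by 2 each time: 7, 9, 11, 13 days.
Next gap: 15 days. February 16, 2015 + 15 days = March 3, 2015.
Next gap: 17 days. March 3, 2015 + 17 days = March 20, 2015.
Next gap: 19 days. March 20, 2015 + 19 days = April 8, 2015.

April 8, 2015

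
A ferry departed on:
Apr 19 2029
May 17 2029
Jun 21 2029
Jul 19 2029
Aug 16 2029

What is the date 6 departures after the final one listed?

All dates are Thursdays, 28, 35, 28, 28 days apart.
Specifically, the 3rd Thursday of each month.
3rd Thursday of September 2029: Sep 20 2029.
3rd Thursday of October 2029: Oct 18 2029.
November 2029 — 3rd Thursday is Nov 15 2029.
3rd Thursday of December 2029: Dec 20 2029.
January 2030 — 3rd Thursday is Jan 17 2030.
February 2030 — 3rd Thursday is Feb 21 2030.

Feb 21 2030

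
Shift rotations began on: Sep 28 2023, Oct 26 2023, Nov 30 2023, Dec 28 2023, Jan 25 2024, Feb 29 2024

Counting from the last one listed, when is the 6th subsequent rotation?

Aug 29 2024

All Thursdays; the gaps (28, 35, 28, 28, 35) vary with month length.
This is the last Thursday of each month.
Last Thursday of March 2024: Mar 28 2024.
April 2024 ends with Thursday Apr 25 2024.
Last Thursday of May 2024: May 30 2024.
June 2024 ends with Thursday Jun 27 2024.
July 2024 ends with Thursday Jul 25 2024.
August 2024 ends with Thursday Aug 29 2024.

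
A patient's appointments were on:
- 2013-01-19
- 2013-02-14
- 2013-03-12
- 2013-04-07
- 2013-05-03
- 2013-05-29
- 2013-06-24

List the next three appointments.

2013-07-20, 2013-08-15, 2013-09-10

Every event comes 26 days after the last (26, 26, 26, 26, 26, 26).
2013-06-24 + 26 days = 2013-07-20.
2013-07-20 + 26 days = 2013-08-15.
2013-08-15 + 26 days = 2013-09-10.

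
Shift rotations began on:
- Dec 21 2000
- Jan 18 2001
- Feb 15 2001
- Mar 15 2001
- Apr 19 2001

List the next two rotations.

These are Thursdays at 28- or 35-day spacing (28, 28, 28, 35).
The pattern: 3rd Thursday of the month.
May 2001 — 3rd Thursday is May 17 2001.
3rd Thursday of June 2001: Jun 21 2001.

May 17 2001, Jun 21 2001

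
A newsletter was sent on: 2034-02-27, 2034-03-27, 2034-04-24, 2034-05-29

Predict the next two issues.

These are Mondays with 28, 28, 35-day gaps.
Each is the final Monday of its month — 2034-05-29 is past the 28th, so '4th Monday' doesn't fit.
Last Monday of June 2034: 2034-06-26.
July 2034 ends with Monday 2034-07-31.

2034-06-26, 2034-07-31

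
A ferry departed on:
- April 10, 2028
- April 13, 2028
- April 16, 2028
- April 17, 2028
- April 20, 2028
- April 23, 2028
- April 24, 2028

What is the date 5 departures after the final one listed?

May 7, 2028

The gap pattern 3, 3, 1, 3, 3, 1 repeats every 3 events.
These are the Mondays, Thursdays and Sundays of each week.
The following Thursday is April 27, 2028.
Next Sunday: April 30, 2028.
Next Monday: May 1, 2028.
Next Thursday: May 4, 2028.
The following Sunday is May 7, 2028.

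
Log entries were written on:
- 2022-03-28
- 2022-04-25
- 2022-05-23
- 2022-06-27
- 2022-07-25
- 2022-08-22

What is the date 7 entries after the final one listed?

2023-03-27

Gaps: 28, 28, 35, 28, 28 days — a mix of 28 and 35. Every date is a Monday.
Each is the 4th Monday of its month.
4th Monday of September 2022: 2022-09-26.
October 2022 — 4th Monday is 2022-10-24.
November 2022 — 4th Monday is 2022-11-28.
4th Monday of December 2022: 2022-12-26.
January 2023 — 4th Monday is 2023-01-23.
4th Monday of February 2023: 2023-02-27.
March 2023 — 4th Monday is 2023-03-27.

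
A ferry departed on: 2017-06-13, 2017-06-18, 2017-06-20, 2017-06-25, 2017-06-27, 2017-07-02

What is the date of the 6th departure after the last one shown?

2017-07-23

The gap pattern 5, 2, 5, 2, 5 repeats every 2 events.
These are the Tuesdays and Sundays of each week.
Next Tuesday: 2017-07-04.
The following Sunday is 2017-07-09.
The following Tuesday is 2017-07-11.
The following Sunday is 2017-07-16.
Next Tuesday: 2017-07-18.
The following Sunday is 2017-07-23.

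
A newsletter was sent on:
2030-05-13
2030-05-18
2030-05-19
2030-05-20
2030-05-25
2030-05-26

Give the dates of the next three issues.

Gaps: 5, 1, 1, 5, 1 days — not constant, but cyclic with period 3.
The events fall on every Monday, Saturday and Sunday.
Next Monday: 2030-05-27.
The following Saturday is 2030-06-01.
Next Sunday: 2030-06-02.

2030-05-27, 2030-06-01, 2030-06-02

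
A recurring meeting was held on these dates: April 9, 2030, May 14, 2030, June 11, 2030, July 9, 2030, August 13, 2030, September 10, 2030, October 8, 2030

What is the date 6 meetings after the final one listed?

Gaps: 35, 28, 28, 35, 28, 28 days — a mix of 28 and 35. Every date is a Tuesday.
Each is the 2nd Tuesday of its month.
November 2030 — 2nd Tuesday is November 12, 2030.
2nd Tuesday of December 2030: December 10, 2030.
2nd Tuesday of January 2031: January 14, 2031.
2nd Tuesday of February 2031: February 11, 2031.
2nd Tuesday of March 2031: March 11, 2031.
April 2031 — 2nd Tuesday is April 8, 2031.

April 8, 2031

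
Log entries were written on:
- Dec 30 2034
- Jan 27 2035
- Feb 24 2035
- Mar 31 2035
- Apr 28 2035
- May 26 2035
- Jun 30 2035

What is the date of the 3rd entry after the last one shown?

Sep 29 2035

All Saturdays; the gaps (28, 28, 35, 28, 28, 35) vary with month length.
This is the last Saturday of each month.
July 2035 ends with Saturday Jul 28 2035.
Last Saturday of August 2035: Aug 25 2035.
September 2035 ends with Saturday Sep 29 2035.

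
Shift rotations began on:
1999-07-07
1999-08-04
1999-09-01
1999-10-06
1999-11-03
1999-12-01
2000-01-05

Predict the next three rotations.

These are Wednesdays at 28- or 35-day spacing (28, 28, 35, 28, 28, 35).
The pattern: 1st Wednesday of the month.
1st Wednesday of February 2000: 2000-02-02.
1st Wednesday of March 2000: 2000-03-01.
April 2000 — 1st Wednesday is 2000-04-05.

2000-02-02, 2000-03-01, 2000-04-05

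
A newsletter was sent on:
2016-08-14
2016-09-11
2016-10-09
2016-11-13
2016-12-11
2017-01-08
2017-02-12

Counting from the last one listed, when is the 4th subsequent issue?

2017-06-11

Gaps: 28, 28, 35, 28, 28, 35 days — a mix of 28 and 35. Every date is a Sunday.
Each is the 2nd Sunday of its month.
March 2017 — 2nd Sunday is 2017-03-12.
2nd Sunday of April 2017: 2017-04-09.
2nd Sunday of May 2017: 2017-05-14.
June 2017 — 2nd Sunday is 2017-06-11.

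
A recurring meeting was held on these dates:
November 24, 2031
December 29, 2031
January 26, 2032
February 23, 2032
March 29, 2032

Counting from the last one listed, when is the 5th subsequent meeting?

Every date is a Monday; gaps 35, 28, 28, 35 days.
Each is the last Monday of its month (at least one falls on the 29th or later, ruling out '4th Monday').
Last Monday of April 2032: April 26, 2032.
Last Monday of May 2032: May 31, 2032.
June 2032 ends with Monday June 28, 2032.
July 2032 ends with Monday July 26, 2032.
August 2032 ends with Monday August 30, 2032.

August 30, 2032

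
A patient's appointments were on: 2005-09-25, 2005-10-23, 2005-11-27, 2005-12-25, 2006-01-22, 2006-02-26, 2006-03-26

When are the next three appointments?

2006-04-23, 2006-05-28, 2006-06-25

Gaps: 28, 35, 28, 28, 35, 28 days — a mix of 28 and 35. Every date is a Sunday.
Each is the 4th Sunday of its month.
4th Sunday of April 2006: 2006-04-23.
4th Sunday of May 2006: 2006-05-28.
4th Sunday of June 2006: 2006-06-25.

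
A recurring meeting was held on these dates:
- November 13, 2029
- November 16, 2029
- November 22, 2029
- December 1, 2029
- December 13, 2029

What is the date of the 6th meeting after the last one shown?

Gaps: 3, 6, 9, 12 days — each gap is 3 larger than the previous one.
Next gap: 15 days. December 13, 2029 + 15 days = December 28, 2029.
Next gap: 18 days. December 28, 2029 + 18 days = January 15, 2030.
Next gap: 21 days. January 15, 2030 + 21 days = February 5, 2030.
Next gap: 24 days. February 5, 2030 + 24 days = March 1, 2030.
Next gap: 27 days. March 1, 2030 + 27 days = March 28, 2030.
Next gap: 30 days. March 28, 2030 + 30 days = April 27, 2030.

April 27, 2030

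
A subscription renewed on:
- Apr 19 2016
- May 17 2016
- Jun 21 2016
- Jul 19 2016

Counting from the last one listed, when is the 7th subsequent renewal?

Feb 21 2017

Gaps: 28, 35, 28 days — a mix of 28 and 35. Every date is a Tuesday.
Each is the 3rd Tuesday of its month.
3rd Tuesday of August 2016: Aug 16 2016.
3rd Tuesday of September 2016: Sep 20 2016.
October 2016 — 3rd Tuesday is Oct 18 2016.
3rd Tuesday of November 2016: Nov 15 2016.
3rd Tuesday of December 2016: Dec 20 2016.
January 2017 — 3rd Tuesday is Jan 17 2017.
3rd Tuesday of February 2017: Feb 21 2017.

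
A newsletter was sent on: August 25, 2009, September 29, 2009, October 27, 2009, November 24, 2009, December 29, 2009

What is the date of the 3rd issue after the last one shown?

All Tuesdays; the gaps (35, 28, 28, 35) vary with month length.
This is the last Tuesday of each month.
Last Tuesday of January 2010: January 26, 2010.
February 2010 ends with Tuesday February 23, 2010.
Last Tuesday of March 2010: March 30, 2010.

March 30, 2010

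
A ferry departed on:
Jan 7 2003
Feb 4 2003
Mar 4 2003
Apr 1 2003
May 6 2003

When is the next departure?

Gaps: 28, 28, 28, 35 days — a mix of 28 and 35. Every date is a Tuesday.
Each is the 1st Tuesday of its month.
June 2003 — 1st Tuesday is Jun 3 2003.

Jun 3 2003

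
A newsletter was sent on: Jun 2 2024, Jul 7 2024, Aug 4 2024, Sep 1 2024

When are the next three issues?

Oct 6 2024, Nov 3 2024, Dec 1 2024

Gaps: 35, 28, 28 days — a mix of 28 and 35. Every date is a Sunday.
Each is the 1st Sunday of its month.
October 2024 — 1st Sunday is Oct 6 2024.
1st Sunday of November 2024: Nov 3 2024.
December 2024 — 1st Sunday is Dec 1 2024.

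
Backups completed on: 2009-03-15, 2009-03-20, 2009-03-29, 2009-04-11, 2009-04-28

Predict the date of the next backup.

Gaps: 5, 9, 13, 17 days — each gap is 4 larger than the previous one.
Next gap: 21 days. 2009-04-28 + 21 days = 2009-05-19.

2009-05-19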